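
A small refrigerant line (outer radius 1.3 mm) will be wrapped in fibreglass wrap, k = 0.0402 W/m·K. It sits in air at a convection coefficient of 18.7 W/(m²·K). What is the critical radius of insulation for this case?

For a cylinder r_cr = k/h = 0.0402/18.7
r_cr = 2.15 mm; since the bare radius (1.3 mm) is below r_cr, adding a thin layer of insulation will *increase* heat loss.

r_cr ≈ 2.15 mm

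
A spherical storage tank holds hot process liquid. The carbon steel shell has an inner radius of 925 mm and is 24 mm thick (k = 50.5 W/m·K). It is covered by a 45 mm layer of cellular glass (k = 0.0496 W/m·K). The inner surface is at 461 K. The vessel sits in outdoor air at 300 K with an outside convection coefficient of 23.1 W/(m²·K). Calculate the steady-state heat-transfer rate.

Q ≈ 2010 W

Spherical conduction: R = (1/r_in − 1/r_out)/(4πk) per layer; series-sum.
R_carbon steel shell = (1/0.925 − 1/0.949)/(4π×50.5) = 4.308×10^-5 K/W
R_cellular glass = (1/0.949 − 1/0.994)/(4π×0.0496) = 0.07654 K/W
R_outer film = 1/(h·4πr_o²) = 1/(23.1×4π×0.994²) = 0.003487 K/W
R_total = 0.08007 K/W
Q = ΔT/R_total = 161/0.08007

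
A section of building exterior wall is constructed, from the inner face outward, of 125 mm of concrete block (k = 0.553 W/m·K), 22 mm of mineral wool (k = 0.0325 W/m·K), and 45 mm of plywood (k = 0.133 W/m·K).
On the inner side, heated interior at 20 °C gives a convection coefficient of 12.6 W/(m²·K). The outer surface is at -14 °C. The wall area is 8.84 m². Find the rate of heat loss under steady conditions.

Using the resistance-network approach (series):
R_inner film = 1/(h_i·A) = 1/(12.6×8.84) = 0.008978 K/W
R_concrete block = L/(kA) = 0.125/(0.553×8.84) = 0.02557 K/W
R_mineral wool = L/(kA) = 0.022/(0.0325×8.84) = 0.07658 K/W
R_plywood = L/(kA) = 0.045/(0.133×8.84) = 0.03827 K/W
R_total = 0.1494 K/W
Q = ΔT / R_total = 34 / 0.1494

Q ≈ 228 W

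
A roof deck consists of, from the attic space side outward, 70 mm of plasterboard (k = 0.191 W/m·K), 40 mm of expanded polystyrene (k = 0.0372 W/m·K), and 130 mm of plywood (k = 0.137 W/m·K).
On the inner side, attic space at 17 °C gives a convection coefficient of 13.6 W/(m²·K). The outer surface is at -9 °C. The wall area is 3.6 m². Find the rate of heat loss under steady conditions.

Treating each layer as a thermal resistance in series:
R_inner film = 1/(h_i·A) = 1/(13.6×3.6) = 0.02042 K/W
R_plasterboard = L/(kA) = 0.07/(0.191×3.6) = 0.1018 K/W
R_expanded polystyrene = L/(kA) = 0.04/(0.0372×3.6) = 0.2987 K/W
R_plywood = L/(kA) = 0.13/(0.137×3.6) = 0.2636 K/W
R_total = 0.6845 K/W
Q = ΔT / R_total = 26 / 0.6845

Q ≈ 38 W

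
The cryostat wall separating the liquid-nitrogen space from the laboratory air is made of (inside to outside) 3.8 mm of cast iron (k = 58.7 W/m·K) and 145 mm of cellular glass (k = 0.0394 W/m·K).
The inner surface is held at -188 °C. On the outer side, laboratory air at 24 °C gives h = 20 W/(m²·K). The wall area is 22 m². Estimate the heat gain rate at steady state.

Series thermal resistances:
R_cast iron = L/(kA) = 0.0038/(58.7×22) = 2.943×10^-6 K/W
R_cellular glass = L/(kA) = 0.145/(0.0394×22) = 0.1673 K/W
R_outer film = 1/(h_o·A) = 1/(20×22) = 0.002273 K/W
R_total = 0.1696 K/W
Q = ΔT / R_total = 212 / 0.1696

Q ≈ 1250 W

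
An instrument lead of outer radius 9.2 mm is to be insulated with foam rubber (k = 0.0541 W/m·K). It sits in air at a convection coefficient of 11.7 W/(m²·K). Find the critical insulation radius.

For a cylinder r_cr = k/h = 0.0541/11.7
r_cr = 4.62 mm; since the bare radius (9.2 mm) is above r_cr, any added insulation will reduce heat loss.

r_cr ≈ 4.62 mm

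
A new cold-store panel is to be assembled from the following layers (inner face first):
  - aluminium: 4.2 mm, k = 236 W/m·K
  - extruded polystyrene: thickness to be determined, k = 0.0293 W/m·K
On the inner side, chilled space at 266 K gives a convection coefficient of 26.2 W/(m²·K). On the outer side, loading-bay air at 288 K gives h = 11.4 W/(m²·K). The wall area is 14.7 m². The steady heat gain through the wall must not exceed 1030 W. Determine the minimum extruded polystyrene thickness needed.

L ≈ 5.51 mm

Treating each layer as a thermal resistance in series:
R_inner film = 1/(h_i·A) = 1/(26.2×14.7) = 0.002596 K/W
R_aluminium = L/(kA) = 0.0042/(236×14.7) = 1.211×10^-6 K/W
R_outer film = 1/(h_o·A) = 1/(11.4×14.7) = 0.005967 K/W
Sum of the known resistances R_other = 0.008565 K/W
Required total resistance R_tot = ΔT/Q_allow = 22/1030 = 0.02136 K/W
R_extruded polystyrene = R_tot − R_other = 0.01279 K/W
L = R·k·A = 0.01279×0.0293×14.7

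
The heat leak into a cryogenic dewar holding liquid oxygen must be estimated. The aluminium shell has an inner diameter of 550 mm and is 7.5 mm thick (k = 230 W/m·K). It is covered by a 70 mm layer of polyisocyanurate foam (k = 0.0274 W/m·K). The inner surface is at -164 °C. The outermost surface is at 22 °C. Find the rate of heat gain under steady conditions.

For a spherical shell R = (1/r₁ − 1/r₂)/(4πk); film R = 1/(h·4πr²). In series:
R_aluminium shell = (1/0.275 − 1/0.2825)/(4π×230) = 3.34×10^-5 K/W
R_polyisocyanurate foam = (1/0.2825 − 1/0.3525)/(4π×0.0274) = 2.042 K/W
R_total = 2.042 K/W
Q = ΔT/R_total = 186/2.042

Q ≈ 91.1 W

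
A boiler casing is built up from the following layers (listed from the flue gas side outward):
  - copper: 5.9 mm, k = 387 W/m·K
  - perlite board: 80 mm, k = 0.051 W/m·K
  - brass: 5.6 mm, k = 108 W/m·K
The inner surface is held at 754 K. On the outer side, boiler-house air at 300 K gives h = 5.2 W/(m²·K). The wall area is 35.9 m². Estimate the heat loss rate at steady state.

Q ≈ 9260 W

Model the wall as resistances in series:
R_copper = L/(kA) = 0.0059/(387×35.9) = 4.247×10^-7 K/W
R_perlite board = L/(kA) = 0.08/(0.051×35.9) = 0.04369 K/W
R_brass = L/(kA) = 0.0056/(108×35.9) = 1.444×10^-6 K/W
R_outer film = 1/(h_o·A) = 1/(5.2×35.9) = 0.005357 K/W
R_total = 0.04905 K/W
Q = ΔT / R_total = 454 / 0.04905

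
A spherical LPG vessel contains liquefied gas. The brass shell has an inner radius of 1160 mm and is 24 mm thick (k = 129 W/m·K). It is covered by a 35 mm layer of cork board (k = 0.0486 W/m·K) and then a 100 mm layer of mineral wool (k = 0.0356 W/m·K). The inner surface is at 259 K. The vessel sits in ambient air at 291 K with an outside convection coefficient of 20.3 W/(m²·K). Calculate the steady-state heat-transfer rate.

Q ≈ 177 W

Each spherical layer contributes R = (1/r_i − 1/r_o)/(4πk):
R_brass shell = (1/1.16 − 1/1.184)/(4π×129) = 1.078×10^-5 K/W
R_cork board = (1/1.184 − 1/1.219)/(4π×0.0486) = 0.03971 K/W
R_mineral wool = (1/1.219 − 1/1.319)/(4π×0.0356) = 0.139 K/W
R_outer film = 1/(h·4πr_o²) = 1/(20.3×4π×1.319²) = 0.002253 K/W
R_total = 0.181 K/W
Q = ΔT/R_total = 32/0.181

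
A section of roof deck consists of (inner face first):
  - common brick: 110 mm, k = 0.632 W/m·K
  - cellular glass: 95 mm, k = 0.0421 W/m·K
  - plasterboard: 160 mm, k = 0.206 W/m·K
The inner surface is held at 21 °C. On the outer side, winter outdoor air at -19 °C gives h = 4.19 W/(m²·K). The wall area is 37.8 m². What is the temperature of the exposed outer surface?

T ≈ -16.2 °C

Treating each layer as a thermal resistance in series:
R_common brick = L/(kA) = 0.11/(0.632×37.8) = 0.004605 K/W
R_cellular glass = L/(kA) = 0.095/(0.0421×37.8) = 0.0597 K/W
R_plasterboard = L/(kA) = 0.16/(0.206×37.8) = 0.02055 K/W
R_outer film = 1/(h_o·A) = 1/(4.19×37.8) = 0.006314 K/W
R_total = 0.09116 K/W;  Q = ΔT/R_total = 40/0.09116 = 438.8 W
T_interface = T_inner − Q·ΣR(inner→interface) = 21 − 439×0.08485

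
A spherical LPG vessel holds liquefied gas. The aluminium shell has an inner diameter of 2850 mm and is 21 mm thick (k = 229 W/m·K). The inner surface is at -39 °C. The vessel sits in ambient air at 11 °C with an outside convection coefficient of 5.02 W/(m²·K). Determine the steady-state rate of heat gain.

Spherical conduction: R = (1/r_in − 1/r_out)/(4πk) per layer; series-sum.
R_aluminium shell = (1/1.425 − 1/1.446)/(4π×229) = 3.542×10^-6 K/W
R_outer film = 1/(h·4πr_o²) = 1/(5.02×4π×1.446²) = 0.007581 K/W
R_total = 0.007585 K/W
Q = ΔT/R_total = 50/0.007585

Q ≈ 6590 W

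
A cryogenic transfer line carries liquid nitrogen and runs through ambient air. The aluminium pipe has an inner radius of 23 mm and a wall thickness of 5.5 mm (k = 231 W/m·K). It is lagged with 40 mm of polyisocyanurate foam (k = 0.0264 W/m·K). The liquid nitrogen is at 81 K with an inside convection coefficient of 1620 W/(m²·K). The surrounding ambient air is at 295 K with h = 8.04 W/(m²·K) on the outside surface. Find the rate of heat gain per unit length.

q′ ≈ 38.4 W/m

Cylindrical conduction, so R = ln(r₂/r₁)/(2πkL) per layer, in series:
R_inner film = 1/(h_i·2πr₁L) = 1/(1620×2π×0.023×1) = 0.004271 K/W
R_aluminium pipe wall = ln(28.5/23)/(2π×231×1) = 1.477×10^-4 K/W
R_polyisocyanurate foam = ln(68.5/28.5)/(2π×0.0264×1) = 5.287 K/W
R_outer film = 1/(h_o·2πr_oL) = 1/(8.04×2π×0.0685×1) = 0.289 K/W
R_total = 5.58 K/W
Q = ΔT/R_total = 214/5.58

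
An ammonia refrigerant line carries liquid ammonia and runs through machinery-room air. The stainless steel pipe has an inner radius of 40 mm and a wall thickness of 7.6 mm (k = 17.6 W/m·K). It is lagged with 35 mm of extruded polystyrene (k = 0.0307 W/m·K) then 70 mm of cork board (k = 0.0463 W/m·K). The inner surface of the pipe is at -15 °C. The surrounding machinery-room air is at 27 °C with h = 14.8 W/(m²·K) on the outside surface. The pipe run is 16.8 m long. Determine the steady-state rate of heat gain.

Q ≈ 140 W

For a radial system each layer contributes R = ln(r_out/r_in)/(2πkL); films add R = 1/(hA).
R_stainless steel pipe wall = ln(47.6/40)/(2π×17.6×16.8) = 9.363×10^-5 K/W
R_extruded polystyrene = ln(82.6/47.6)/(2π×0.0307×16.8) = 0.1701 K/W
R_cork board = ln(152.6/82.6)/(2π×0.0463×16.8) = 0.1256 K/W
R_outer film = 1/(h_o·2πr_oL) = 1/(14.8×2π×0.1526×16.8) = 0.004195 K/W
R_total = 0.3 K/W
Q = ΔT/R_total = 42/0.3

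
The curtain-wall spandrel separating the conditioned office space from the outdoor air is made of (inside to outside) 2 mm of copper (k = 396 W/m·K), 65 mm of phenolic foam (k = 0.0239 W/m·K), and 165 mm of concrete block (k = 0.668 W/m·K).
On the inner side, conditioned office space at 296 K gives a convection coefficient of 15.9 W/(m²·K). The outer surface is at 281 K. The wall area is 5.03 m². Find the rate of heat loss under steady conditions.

Treating each layer as a thermal resistance in series:
R_inner film = 1/(h_i·A) = 1/(15.9×5.03) = 0.0125 K/W
R_copper = L/(kA) = 0.002/(396×5.03) = 1.004×10^-6 K/W
R_phenolic foam = L/(kA) = 0.065/(0.0239×5.03) = 0.5407 K/W
R_concrete block = L/(kA) = 0.165/(0.668×5.03) = 0.04911 K/W
R_total = 0.6023 K/W
Q = ΔT / R_total = 15 / 0.6023

Q ≈ 24.9 W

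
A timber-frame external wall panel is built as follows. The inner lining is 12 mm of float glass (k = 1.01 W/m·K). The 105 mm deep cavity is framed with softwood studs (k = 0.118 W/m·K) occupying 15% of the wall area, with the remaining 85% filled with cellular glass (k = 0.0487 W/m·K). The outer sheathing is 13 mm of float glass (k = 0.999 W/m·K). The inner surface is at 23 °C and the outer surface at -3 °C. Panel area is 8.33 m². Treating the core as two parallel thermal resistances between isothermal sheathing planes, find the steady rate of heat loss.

Q ≈ 120 W

Sheathing layers in series; stud and cavity paths in parallel between them.
R_inner = 0.012/(1.01×8.33) = 0.001426 K/W
R_stud  = 0.105/(0.118×0.15×8.33) = 0.7121 K/W
R_cav   = 0.105/(0.0487×0.85×8.33) = 0.3045 K/W
1/R_core = 1/R_stud + 1/R_cav → R_core = 0.2133 K/W
R_outer = 0.013/(0.999×8.33) = 0.001562 K/W
R_total = 0.2163 K/W
Q = ΔT/R_total = 26/0.2163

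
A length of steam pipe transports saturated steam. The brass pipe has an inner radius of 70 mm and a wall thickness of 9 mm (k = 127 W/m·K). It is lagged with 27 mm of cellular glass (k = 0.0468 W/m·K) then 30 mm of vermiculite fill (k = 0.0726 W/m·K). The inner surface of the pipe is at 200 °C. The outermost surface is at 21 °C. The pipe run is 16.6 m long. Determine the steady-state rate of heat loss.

Treating each annulus and film as a series resistance:
R_brass pipe wall = ln(79/70)/(2π×127×16.6) = 9.131×10^-6 K/W
R_cellular glass = ln(106/79)/(2π×0.0468×16.6) = 0.06023 K/W
R_vermiculite fill = ln(136/106)/(2π×0.0726×16.6) = 0.03291 K/W
R_total = 0.09315 K/W
Q = ΔT/R_total = 179/0.09315

Q ≈ 1920 W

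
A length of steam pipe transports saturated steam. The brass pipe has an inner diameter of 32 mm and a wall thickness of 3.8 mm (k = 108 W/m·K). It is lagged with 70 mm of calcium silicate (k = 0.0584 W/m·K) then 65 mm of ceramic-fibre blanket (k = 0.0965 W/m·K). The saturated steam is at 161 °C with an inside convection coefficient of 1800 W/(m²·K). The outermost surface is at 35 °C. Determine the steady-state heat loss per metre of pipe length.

q′ ≈ 25.1 W/m

Radial resistances (cylindrical: R_cond = ln(r_o/r_i)/(2πkL), R_conv = 1/(h·2πrL)):
R_inner film = 1/(h_i·2πr₁L) = 1/(1800×2π×0.016×1) = 0.005526 K/W
R_brass pipe wall = ln(19.8/16)/(2π×108×1) = 3.14×10^-4 K/W
R_calcium silicate = ln(89.8/19.8)/(2π×0.0584×1) = 4.12 K/W
R_ceramic-fibre blanket = ln(154.8/89.8)/(2π×0.0965×1) = 0.8981 K/W
R_total = 5.024 K/W
Q = ΔT/R_total = 126/5.024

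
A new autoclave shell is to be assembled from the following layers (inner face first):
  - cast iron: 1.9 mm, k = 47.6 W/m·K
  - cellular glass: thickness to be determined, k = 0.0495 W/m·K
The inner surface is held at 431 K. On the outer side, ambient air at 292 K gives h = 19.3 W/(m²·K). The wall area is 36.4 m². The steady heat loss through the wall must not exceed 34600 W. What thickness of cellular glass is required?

L ≈ 4.67 mm

Model the wall as resistances in series:
R_cast iron = L/(kA) = 0.0019/(47.6×36.4) = 1.097×10^-6 K/W
R_outer film = 1/(h_o·A) = 1/(19.3×36.4) = 0.001423 K/W
Sum of the known resistances R_other = 0.001425 K/W
Required total resistance R_tot = ΔT/Q_allow = 139/34600 = 0.004017 K/W
R_cellular glass = R_tot − R_other = 0.002593 K/W
L = R·k·A = 0.002593×0.0495×36.4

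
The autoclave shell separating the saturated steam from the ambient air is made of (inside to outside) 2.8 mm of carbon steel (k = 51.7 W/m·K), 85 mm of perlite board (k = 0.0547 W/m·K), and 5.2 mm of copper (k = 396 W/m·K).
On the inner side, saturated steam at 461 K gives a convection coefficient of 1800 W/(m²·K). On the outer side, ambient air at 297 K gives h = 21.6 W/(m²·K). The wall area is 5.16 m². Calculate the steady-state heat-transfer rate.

Q ≈ 529 W

Model the wall as resistances in series:
R_inner film = 1/(h_i·A) = 1/(1800×5.16) = 1.077×10^-4 K/W
R_carbon steel = L/(kA) = 0.0028/(51.7×5.16) = 1.05×10^-5 K/W
R_perlite board = L/(kA) = 0.085/(0.0547×5.16) = 0.3011 K/W
R_copper = L/(kA) = 0.0052/(396×5.16) = 2.545×10^-6 K/W
R_outer film = 1/(h_o·A) = 1/(21.6×5.16) = 0.008972 K/W
R_total = 0.3102 K/W
Q = ΔT / R_total = 164 / 0.3102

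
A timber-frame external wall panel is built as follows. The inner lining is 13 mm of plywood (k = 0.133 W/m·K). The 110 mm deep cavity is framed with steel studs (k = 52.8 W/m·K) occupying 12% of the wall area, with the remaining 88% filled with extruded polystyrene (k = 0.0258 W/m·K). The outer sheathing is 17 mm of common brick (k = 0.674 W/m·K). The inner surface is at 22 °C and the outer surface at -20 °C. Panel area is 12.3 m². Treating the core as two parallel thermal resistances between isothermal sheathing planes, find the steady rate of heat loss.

Q ≈ 3680 W

Sheathing layers in series; stud and cavity paths in parallel between them.
R_inner = 0.013/(0.133×12.3) = 0.007947 K/W
R_stud  = 0.11/(52.8×0.12×12.3) = 0.001411 K/W
R_cav   = 0.11/(0.0258×0.88×12.3) = 0.3939 K/W
1/R_core = 1/R_stud + 1/R_cav → R_core = 0.001406 K/W
R_outer = 0.017/(0.674×12.3) = 0.002051 K/W
R_total = 0.0114 K/W
Q = ΔT/R_total = 42/0.0114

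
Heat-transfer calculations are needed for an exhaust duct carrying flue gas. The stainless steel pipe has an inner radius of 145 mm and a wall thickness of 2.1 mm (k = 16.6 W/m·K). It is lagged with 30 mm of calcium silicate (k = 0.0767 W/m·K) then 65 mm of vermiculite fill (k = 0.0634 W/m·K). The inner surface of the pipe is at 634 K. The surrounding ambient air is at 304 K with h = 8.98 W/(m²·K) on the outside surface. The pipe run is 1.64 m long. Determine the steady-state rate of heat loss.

Per-layer cylindrical resistances, series-summed:
R_stainless steel pipe wall = ln(147.1/145)/(2π×16.6×1.64) = 8.406×10^-5 K/W
R_calcium silicate = ln(177.1/147.1)/(2π×0.0767×1.64) = 0.2348 K/W
R_vermiculite fill = ln(242.1/177.1)/(2π×0.0634×1.64) = 0.4785 K/W
R_outer film = 1/(h_o·2πr_oL) = 1/(8.98×2π×0.2421×1.64) = 0.04464 K/W
R_total = 0.7581 K/W
Q = ΔT/R_total = 330/0.7581

Q ≈ 435 W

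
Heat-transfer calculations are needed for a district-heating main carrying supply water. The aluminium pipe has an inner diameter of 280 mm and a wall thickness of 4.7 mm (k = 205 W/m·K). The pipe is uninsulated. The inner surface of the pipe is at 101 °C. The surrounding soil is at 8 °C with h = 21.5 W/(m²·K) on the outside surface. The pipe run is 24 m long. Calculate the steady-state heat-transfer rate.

Q ≈ 43600 W

Per-layer cylindrical resistances, series-summed:
R_aluminium pipe wall = ln(144.7/140)/(2π×205×24) = 1.068×10^-6 K/W
R_outer film = 1/(h_o·2πr_oL) = 1/(21.5×2π×0.1447×24) = 0.002132 K/W
R_total = 0.002133 K/W
Q = ΔT/R_total = 93/0.002133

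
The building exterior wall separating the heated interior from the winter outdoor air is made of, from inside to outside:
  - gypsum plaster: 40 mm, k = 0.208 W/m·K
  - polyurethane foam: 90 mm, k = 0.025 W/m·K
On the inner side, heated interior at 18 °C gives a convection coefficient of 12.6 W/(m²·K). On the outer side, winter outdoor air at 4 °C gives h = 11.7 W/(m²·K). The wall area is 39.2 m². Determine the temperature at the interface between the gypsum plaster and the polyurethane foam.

T ≈ 17 °C

Series thermal resistances:
R_inner film = 1/(h_i·A) = 1/(12.6×39.2) = 0.002025 K/W
R_gypsum plaster = L/(kA) = 0.04/(0.208×39.2) = 0.004906 K/W
R_polyurethane foam = L/(kA) = 0.09/(0.025×39.2) = 0.09184 K/W
R_outer film = 1/(h_o·A) = 1/(11.7×39.2) = 0.00218 K/W
R_total = 0.1009 K/W;  Q = ΔT/R_total = 14/0.1009 = 138.7 W
T_interface = T_inner − Q·ΣR(inner→interface) = 18 − 139×0.00693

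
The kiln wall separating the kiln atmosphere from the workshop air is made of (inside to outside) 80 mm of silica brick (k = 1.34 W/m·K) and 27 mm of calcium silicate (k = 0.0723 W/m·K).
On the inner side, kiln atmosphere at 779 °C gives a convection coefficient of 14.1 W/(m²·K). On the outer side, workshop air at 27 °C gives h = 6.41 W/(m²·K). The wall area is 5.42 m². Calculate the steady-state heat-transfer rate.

Q ≈ 6170 W

Model the wall as resistances in series:
R_inner film = 1/(h_i·A) = 1/(14.1×5.42) = 0.01309 K/W
R_silica brick = L/(kA) = 0.08/(1.34×5.42) = 0.01102 K/W
R_calcium silicate = L/(kA) = 0.027/(0.0723×5.42) = 0.0689 K/W
R_outer film = 1/(h_o·A) = 1/(6.41×5.42) = 0.02878 K/W
R_total = 0.1218 K/W
Q = ΔT / R_total = 752 / 0.1218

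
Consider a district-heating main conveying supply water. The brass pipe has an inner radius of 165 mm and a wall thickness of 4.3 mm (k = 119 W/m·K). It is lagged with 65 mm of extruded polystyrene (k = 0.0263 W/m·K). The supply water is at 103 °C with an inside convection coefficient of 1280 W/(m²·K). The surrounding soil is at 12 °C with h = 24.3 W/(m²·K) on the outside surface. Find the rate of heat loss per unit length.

Cylindrical conduction, so R = ln(r₂/r₁)/(2πkL) per layer, in series:
R_inner film = 1/(h_i·2πr₁L) = 1/(1280×2π×0.165×1) = 7.536×10^-4 K/W
R_brass pipe wall = ln(169.3/165)/(2π×119×1) = 3.441×10^-5 K/W
R_extruded polystyrene = ln(234.3/169.3)/(2π×0.0263×1) = 1.966 K/W
R_outer film = 1/(h_o·2πr_oL) = 1/(24.3×2π×0.2343×1) = 0.02795 K/W
R_total = 1.995 K/W
Q = ΔT/R_total = 91/1.995

q′ ≈ 45.6 W/m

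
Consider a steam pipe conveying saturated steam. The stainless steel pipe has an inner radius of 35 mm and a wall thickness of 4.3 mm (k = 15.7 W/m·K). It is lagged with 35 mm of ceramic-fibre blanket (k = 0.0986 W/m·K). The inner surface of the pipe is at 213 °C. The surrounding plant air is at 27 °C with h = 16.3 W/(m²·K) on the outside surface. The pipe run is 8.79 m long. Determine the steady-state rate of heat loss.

Per-layer cylindrical resistances, series-summed:
R_stainless steel pipe wall = ln(39.3/35)/(2π×15.7×8.79) = 1.336×10^-4 K/W
R_ceramic-fibre blanket = ln(74.3/39.3)/(2π×0.0986×8.79) = 0.117 K/W
R_outer film = 1/(h_o·2πr_oL) = 1/(16.3×2π×0.0743×8.79) = 0.01495 K/W
R_total = 0.132 K/W
Q = ΔT/R_total = 186/0.132

Q ≈ 1410 W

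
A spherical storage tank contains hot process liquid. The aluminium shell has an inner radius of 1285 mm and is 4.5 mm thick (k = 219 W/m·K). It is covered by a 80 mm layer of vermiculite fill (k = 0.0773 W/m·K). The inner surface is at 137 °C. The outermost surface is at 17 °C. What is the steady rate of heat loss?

Each spherical layer contributes R = (1/r_i − 1/r_o)/(4πk):
R_aluminium shell = (1/1.285 − 1/1.2895)/(4π×219) = 9.868×10^-7 K/W
R_vermiculite fill = (1/1.2895 − 1/1.3695)/(4π×0.0773) = 0.04664 K/W
R_total = 0.04664 K/W
Q = ΔT/R_total = 120/0.04664

Q ≈ 2570 W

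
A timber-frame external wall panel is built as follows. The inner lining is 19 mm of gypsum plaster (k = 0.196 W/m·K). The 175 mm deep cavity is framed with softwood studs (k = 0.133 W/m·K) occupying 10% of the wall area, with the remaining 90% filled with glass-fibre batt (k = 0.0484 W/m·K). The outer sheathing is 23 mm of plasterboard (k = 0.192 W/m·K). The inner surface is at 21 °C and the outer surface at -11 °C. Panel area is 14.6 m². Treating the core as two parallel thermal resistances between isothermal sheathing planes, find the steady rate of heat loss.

Q ≈ 142 W

Sheathing layers in series; stud and cavity paths in parallel between them.
R_inner = 0.019/(0.196×14.6) = 0.00664 K/W
R_stud  = 0.175/(0.133×0.1×14.6) = 0.9012 K/W
R_cav   = 0.175/(0.0484×0.9×14.6) = 0.2752 K/W
1/R_core = 1/R_stud + 1/R_cav → R_core = 0.2108 K/W
R_outer = 0.023/(0.192×14.6) = 0.008205 K/W
R_total = 0.2256 K/W
Q = ΔT/R_total = 32/0.2256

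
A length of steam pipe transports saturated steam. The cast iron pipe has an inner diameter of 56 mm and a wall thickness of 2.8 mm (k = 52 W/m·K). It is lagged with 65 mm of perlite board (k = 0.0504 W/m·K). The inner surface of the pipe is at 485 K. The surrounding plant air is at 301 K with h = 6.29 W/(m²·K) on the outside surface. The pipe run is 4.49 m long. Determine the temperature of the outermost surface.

T ≈ 314 K

Per-layer cylindrical resistances, series-summed:
R_cast iron pipe wall = ln(30.8/28)/(2π×52×4.49) = 6.497×10^-5 K/W
R_perlite board = ln(95.8/30.8)/(2π×0.0504×4.49) = 0.7981 K/W
R_outer film = 1/(h_o·2πr_oL) = 1/(6.29×2π×0.0958×4.49) = 0.05882 K/W
R_total = 0.857 K/W
Q = ΔT/R_total = 184/0.857
Q = 215 W
T_interface = T_inner − Q·ΣR(inner→interface) = 485 − 215×0.7981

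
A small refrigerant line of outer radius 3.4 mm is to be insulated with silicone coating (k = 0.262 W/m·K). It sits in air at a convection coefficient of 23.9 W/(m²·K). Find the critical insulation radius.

r_cr ≈ 11 mm

For a cylinder r_cr = k/h = 0.262/23.9
r_cr = 11 mm; since the bare radius (3.4 mm) is below r_cr, adding a thin layer of insulation will *increase* heat loss.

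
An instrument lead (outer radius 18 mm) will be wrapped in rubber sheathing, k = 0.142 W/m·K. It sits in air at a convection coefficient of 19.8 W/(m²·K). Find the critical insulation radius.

For a cylinder r_cr = k/h = 0.142/19.8
r_cr = 7.17 mm; since the bare radius (18 mm) is above r_cr, any added insulation will reduce heat loss.

r_cr ≈ 7.17 mm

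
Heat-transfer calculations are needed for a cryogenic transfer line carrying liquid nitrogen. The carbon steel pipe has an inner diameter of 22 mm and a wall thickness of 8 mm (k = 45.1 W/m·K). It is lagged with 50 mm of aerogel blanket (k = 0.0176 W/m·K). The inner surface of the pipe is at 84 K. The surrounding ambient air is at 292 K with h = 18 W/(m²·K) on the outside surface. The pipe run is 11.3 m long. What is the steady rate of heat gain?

Q ≈ 199 W

Per-layer cylindrical resistances, series-summed:
R_carbon steel pipe wall = ln(19/11)/(2π×45.1×11.3) = 1.707×10^-4 K/W
R_aerogel blanket = ln(69/19)/(2π×0.0176×11.3) = 1.032 K/W
R_outer film = 1/(h_o·2πr_oL) = 1/(18×2π×0.069×11.3) = 0.01134 K/W
R_total = 1.044 K/W
Q = ΔT/R_total = 208/1.044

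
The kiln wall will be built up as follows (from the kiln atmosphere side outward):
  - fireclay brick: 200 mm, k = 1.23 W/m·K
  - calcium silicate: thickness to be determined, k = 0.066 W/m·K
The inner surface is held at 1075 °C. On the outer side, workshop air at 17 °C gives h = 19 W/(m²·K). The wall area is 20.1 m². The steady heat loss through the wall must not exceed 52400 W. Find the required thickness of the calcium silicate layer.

Series thermal resistances:
R_fireclay brick = L/(kA) = 0.2/(1.23×20.1) = 0.00809 K/W
R_outer film = 1/(h_o·A) = 1/(19×20.1) = 0.002618 K/W
Sum of the known resistances R_other = 0.01071 K/W
Required total resistance R_tot = ΔT/Q_allow = 1058/52400 = 0.02019 K/W
R_calcium silicate = R_tot − R_other = 0.009483 K/W
L = R·k·A = 0.009483×0.066×20.1

L ≈ 12.6 mm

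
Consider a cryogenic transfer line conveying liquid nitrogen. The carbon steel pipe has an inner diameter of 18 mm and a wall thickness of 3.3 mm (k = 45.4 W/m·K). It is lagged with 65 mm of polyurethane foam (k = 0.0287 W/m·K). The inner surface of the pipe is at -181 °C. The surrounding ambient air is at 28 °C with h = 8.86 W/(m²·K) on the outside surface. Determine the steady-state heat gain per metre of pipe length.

q′ ≈ 20 W/m

Treating each annulus and film as a series resistance:
R_carbon steel pipe wall = ln(12.3/9)/(2π×45.4×1) = 0.001095 K/W
R_polyurethane foam = ln(77.3/12.3)/(2π×0.0287×1) = 10.19 K/W
R_outer film = 1/(h_o·2πr_oL) = 1/(8.86×2π×0.0773×1) = 0.2324 K/W
R_total = 10.43 K/W
Q = ΔT/R_total = 209/10.43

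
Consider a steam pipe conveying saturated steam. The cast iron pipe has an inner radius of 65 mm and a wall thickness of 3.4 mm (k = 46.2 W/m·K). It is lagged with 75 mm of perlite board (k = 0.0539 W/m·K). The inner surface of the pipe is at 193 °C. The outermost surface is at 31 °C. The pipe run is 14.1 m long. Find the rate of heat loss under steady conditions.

Q ≈ 1040 W

Per-layer cylindrical resistances, series-summed:
R_cast iron pipe wall = ln(68.4/65)/(2π×46.2×14.1) = 1.246×10^-5 K/W
R_perlite board = ln(143.4/68.4)/(2π×0.0539×14.1) = 0.155 K/W
R_total = 0.155 K/W
Q = ΔT/R_total = 162/0.155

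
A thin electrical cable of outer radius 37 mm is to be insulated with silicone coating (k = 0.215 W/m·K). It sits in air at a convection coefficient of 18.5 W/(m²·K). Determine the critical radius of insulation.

r_cr ≈ 11.6 mm

For a cylinder r_cr = k/h = 0.215/18.5
r_cr = 11.6 mm; since the bare radius (37 mm) is above r_cr, any added insulation will reduce heat loss.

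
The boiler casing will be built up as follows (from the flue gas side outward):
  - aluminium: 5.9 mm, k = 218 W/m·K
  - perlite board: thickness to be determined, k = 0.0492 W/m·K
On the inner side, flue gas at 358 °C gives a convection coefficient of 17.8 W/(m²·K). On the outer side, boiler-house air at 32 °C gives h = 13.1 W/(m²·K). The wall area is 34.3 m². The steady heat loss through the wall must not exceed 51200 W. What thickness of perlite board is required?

L ≈ 4.22 mm

Thermal resistances in series:
R_inner film = 1/(h_i·A) = 1/(17.8×34.3) = 0.001638 K/W
R_aluminium = L/(kA) = 0.0059/(218×34.3) = 7.89×10^-7 K/W
R_outer film = 1/(h_o·A) = 1/(13.1×34.3) = 0.002226 K/W
Sum of the known resistances R_other = 0.003864 K/W
Required total resistance R_tot = ΔT/Q_allow = 326/51200 = 0.006367 K/W
R_perlite board = R_tot − R_other = 0.002503 K/W
L = R·k·A = 0.002503×0.0492×34.3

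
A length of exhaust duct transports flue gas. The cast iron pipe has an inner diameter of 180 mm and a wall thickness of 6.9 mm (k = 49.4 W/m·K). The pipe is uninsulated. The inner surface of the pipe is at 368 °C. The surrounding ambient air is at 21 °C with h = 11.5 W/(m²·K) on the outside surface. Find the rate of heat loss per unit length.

q′ ≈ 2430 W/m

Cylindrical conduction, so R = ln(r₂/r₁)/(2πkL) per layer, in series:
R_cast iron pipe wall = ln(96.9/90)/(2π×49.4×1) = 2.38×10^-4 K/W
R_outer film = 1/(h_o·2πr_oL) = 1/(11.5×2π×0.0969×1) = 0.1428 K/W
R_total = 0.1431 K/W
Q = ΔT/R_total = 347/0.1431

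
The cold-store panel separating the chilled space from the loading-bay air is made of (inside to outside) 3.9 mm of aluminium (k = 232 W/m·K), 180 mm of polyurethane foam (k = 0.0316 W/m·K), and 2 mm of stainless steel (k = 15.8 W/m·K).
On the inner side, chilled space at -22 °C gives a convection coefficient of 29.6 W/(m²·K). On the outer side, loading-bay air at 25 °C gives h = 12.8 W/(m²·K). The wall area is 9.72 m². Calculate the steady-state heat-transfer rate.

Q ≈ 78.7 W

Thermal resistances in series:
R_inner film = 1/(h_i·A) = 1/(29.6×9.72) = 0.003476 K/W
R_aluminium = L/(kA) = 0.0039/(232×9.72) = 1.729×10^-6 K/W
R_polyurethane foam = L/(kA) = 0.18/(0.0316×9.72) = 0.586 K/W
R_stainless steel = L/(kA) = 0.002/(15.8×9.72) = 1.302×10^-5 K/W
R_outer film = 1/(h_o·A) = 1/(12.8×9.72) = 0.008038 K/W
R_total = 0.5976 K/W
Q = ΔT / R_total = 47 / 0.5976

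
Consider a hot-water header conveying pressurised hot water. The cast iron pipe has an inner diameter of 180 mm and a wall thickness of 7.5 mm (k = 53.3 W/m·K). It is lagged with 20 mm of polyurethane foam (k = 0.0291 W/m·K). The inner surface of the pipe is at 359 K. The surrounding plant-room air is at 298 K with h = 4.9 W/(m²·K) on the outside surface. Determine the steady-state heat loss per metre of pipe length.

For a radial system each layer contributes R = ln(r_out/r_in)/(2πkL); films add R = 1/(hA).
R_cast iron pipe wall = ln(97.5/90)/(2π×53.3×1) = 2.39×10^-4 K/W
R_polyurethane foam = ln(117.5/97.5)/(2π×0.0291×1) = 1.02 K/W
R_outer film = 1/(h_o·2πr_oL) = 1/(4.9×2π×0.1175×1) = 0.2764 K/W
R_total = 1.297 K/W
Q = ΔT/R_total = 61/1.297

q′ ≈ 47 W/m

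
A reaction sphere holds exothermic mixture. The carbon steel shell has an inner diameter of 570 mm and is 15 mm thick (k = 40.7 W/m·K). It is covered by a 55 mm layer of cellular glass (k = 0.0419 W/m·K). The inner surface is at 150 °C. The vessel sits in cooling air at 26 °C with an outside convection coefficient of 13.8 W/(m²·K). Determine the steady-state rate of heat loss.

Q ≈ 121 W

Spherical conduction: R = (1/r_in − 1/r_out)/(4πk) per layer; series-sum.
R_carbon steel shell = (1/0.285 − 1/0.3)/(4π×40.7) = 3.43×10^-4 K/W
R_cellular glass = (1/0.3 − 1/0.355)/(4π×0.0419) = 0.9808 K/W
R_outer film = 1/(h·4πr_o²) = 1/(13.8×4π×0.355²) = 0.04576 K/W
R_total = 1.027 K/W
Q = ΔT/R_total = 124/1.027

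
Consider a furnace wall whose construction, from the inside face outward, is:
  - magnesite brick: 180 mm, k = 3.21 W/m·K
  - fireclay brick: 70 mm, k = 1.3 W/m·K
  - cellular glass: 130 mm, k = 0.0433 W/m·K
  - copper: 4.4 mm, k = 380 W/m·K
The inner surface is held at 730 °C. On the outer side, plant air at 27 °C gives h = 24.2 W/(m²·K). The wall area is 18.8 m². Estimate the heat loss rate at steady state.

Model the wall as resistances in series:
R_magnesite brick = L/(kA) = 0.18/(3.21×18.8) = 0.002983 K/W
R_fireclay brick = L/(kA) = 0.07/(1.3×18.8) = 0.002864 K/W
R_cellular glass = L/(kA) = 0.13/(0.0433×18.8) = 0.1597 K/W
R_copper = L/(kA) = 0.0044/(380×18.8) = 6.159×10^-7 K/W
R_outer film = 1/(h_o·A) = 1/(24.2×18.8) = 0.002198 K/W
R_total = 0.1677 K/W
Q = ΔT / R_total = 703 / 0.1677

Q ≈ 4190 W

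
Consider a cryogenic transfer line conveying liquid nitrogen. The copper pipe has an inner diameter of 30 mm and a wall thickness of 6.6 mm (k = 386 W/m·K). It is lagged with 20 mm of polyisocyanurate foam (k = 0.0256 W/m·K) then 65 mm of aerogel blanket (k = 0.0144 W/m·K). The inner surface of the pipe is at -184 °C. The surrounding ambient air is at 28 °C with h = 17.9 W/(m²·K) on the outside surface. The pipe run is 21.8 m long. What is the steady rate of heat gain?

Q ≈ 317 W

Per-layer cylindrical resistances, series-summed:
R_copper pipe wall = ln(21.6/15)/(2π×386×21.8) = 6.897×10^-6 K/W
R_polyisocyanurate foam = ln(41.6/21.6)/(2π×0.0256×21.8) = 0.1869 K/W
R_aerogel blanket = ln(106.6/41.6)/(2π×0.0144×21.8) = 0.4771 K/W
R_outer film = 1/(h_o·2πr_oL) = 1/(17.9×2π×0.1066×21.8) = 0.003826 K/W
R_total = 0.6678 K/W
Q = ΔT/R_total = 212/0.6678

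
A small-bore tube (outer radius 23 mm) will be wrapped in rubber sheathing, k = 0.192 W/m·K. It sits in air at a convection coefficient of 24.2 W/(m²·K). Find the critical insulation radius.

For a cylinder r_cr = k/h = 0.192/24.2
r_cr = 7.93 mm; since the bare radius (23 mm) is above r_cr, any added insulation will reduce heat loss.

r_cr ≈ 7.93 mm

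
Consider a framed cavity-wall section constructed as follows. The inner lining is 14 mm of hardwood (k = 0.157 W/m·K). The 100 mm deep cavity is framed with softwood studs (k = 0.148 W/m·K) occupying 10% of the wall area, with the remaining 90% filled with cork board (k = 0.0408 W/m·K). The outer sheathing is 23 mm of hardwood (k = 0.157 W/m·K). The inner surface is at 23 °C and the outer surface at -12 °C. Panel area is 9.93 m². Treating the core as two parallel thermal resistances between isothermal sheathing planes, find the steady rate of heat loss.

Sheathing layers in series; stud and cavity paths in parallel between them.
R_inner = 0.014/(0.157×9.93) = 0.00898 K/W
R_stud  = 0.1/(0.148×0.1×9.93) = 0.6804 K/W
R_cav   = 0.1/(0.0408×0.9×9.93) = 0.2743 K/W
1/R_core = 1/R_stud + 1/R_cav → R_core = 0.1955 K/W
R_outer = 0.023/(0.157×9.93) = 0.01475 K/W
R_total = 0.2192 K/W
Q = ΔT/R_total = 35/0.2192

Q ≈ 160 W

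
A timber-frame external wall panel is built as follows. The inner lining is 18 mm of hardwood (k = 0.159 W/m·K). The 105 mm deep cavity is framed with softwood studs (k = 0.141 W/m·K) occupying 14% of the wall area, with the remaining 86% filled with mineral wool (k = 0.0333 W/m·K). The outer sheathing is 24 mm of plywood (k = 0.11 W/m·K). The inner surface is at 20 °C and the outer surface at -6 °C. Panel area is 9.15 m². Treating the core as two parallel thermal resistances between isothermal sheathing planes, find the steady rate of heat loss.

Q ≈ 95.1 W

Sheathing layers in series; stud and cavity paths in parallel between them.
R_inner = 0.018/(0.159×9.15) = 0.01237 K/W
R_stud  = 0.105/(0.141×0.14×9.15) = 0.5813 K/W
R_cav   = 0.105/(0.0333×0.86×9.15) = 0.4007 K/W
1/R_core = 1/R_stud + 1/R_cav → R_core = 0.2372 K/W
R_outer = 0.024/(0.11×9.15) = 0.02385 K/W
R_total = 0.2734 K/W
Q = ΔT/R_total = 26/0.2734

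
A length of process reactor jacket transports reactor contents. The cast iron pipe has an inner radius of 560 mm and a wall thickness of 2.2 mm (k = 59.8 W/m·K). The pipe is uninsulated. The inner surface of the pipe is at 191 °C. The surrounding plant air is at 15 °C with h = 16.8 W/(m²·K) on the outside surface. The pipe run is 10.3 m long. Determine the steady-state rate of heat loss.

Q ≈ 108000 W

Cylindrical conduction, so R = ln(r₂/r₁)/(2πkL) per layer, in series:
R_cast iron pipe wall = ln(562.2/560)/(2π×59.8×10.3) = 1.013×10^-6 K/W
R_outer film = 1/(h_o·2πr_oL) = 1/(16.8×2π×0.5622×10.3) = 0.001636 K/W
R_total = 0.001637 K/W
Q = ΔT/R_total = 176/0.001637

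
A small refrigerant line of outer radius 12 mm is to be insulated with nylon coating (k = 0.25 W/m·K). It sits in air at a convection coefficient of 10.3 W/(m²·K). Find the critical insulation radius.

For a cylinder r_cr = k/h = 0.25/10.3
r_cr = 24.3 mm; since the bare radius (12 mm) is below r_cr, adding a thin layer of insulation will *increase* heat loss.

r_cr ≈ 24.3 mm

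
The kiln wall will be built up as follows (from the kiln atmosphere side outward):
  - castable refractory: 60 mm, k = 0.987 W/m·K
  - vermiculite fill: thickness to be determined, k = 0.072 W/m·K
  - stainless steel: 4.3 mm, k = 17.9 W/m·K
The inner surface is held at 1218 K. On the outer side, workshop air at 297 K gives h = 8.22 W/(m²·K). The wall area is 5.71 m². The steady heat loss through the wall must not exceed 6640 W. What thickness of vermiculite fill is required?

Thermal resistances in series:
R_castable refractory = L/(kA) = 0.06/(0.987×5.71) = 0.01065 K/W
R_stainless steel = L/(kA) = 0.0043/(17.9×5.71) = 4.207×10^-5 K/W
R_outer film = 1/(h_o·A) = 1/(8.22×5.71) = 0.02131 K/W
Sum of the known resistances R_other = 0.03199 K/W
Required total resistance R_tot = ΔT/Q_allow = 921/6640 = 0.1387 K/W
R_vermiculite fill = R_tot − R_other = 0.1067 K/W
L = R·k·A = 0.1067×0.072×5.71

L ≈ 43.9 mm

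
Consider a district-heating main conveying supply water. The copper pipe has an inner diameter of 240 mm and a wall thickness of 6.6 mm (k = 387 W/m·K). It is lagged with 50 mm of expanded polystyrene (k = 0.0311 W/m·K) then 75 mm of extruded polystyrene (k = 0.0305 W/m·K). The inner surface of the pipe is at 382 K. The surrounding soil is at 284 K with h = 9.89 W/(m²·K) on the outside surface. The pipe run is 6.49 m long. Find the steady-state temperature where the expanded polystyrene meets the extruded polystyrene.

T ≈ 336 K

Radial resistances (cylindrical: R_cond = ln(r_o/r_i)/(2πkL), R_conv = 1/(h·2πrL)):
R_copper pipe wall = ln(126.6/120)/(2π×387×6.49) = 3.393×10^-6 K/W
R_expanded polystyrene = ln(176.6/126.6)/(2π×0.0311×6.49) = 0.2625 K/W
R_extruded polystyrene = ln(251.6/176.6)/(2π×0.0305×6.49) = 0.2846 K/W
R_outer film = 1/(h_o·2πr_oL) = 1/(9.89×2π×0.2516×6.49) = 0.009855 K/W
R_total = 0.5569 K/W
Q = ΔT/R_total = 98/0.5569
Q = 176 W
T_interface = T_inner − Q·ΣR(inner→interface) = 382 − 176×0.2625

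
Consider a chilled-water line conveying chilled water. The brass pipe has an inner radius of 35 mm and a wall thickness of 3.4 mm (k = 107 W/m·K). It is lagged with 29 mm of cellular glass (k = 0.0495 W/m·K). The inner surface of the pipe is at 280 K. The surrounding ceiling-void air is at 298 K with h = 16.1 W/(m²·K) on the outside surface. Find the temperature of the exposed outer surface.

T ≈ 297 K

Per-layer cylindrical resistances, series-summed:
R_brass pipe wall = ln(38.4/35)/(2π×107×1) = 1.379×10^-4 K/W
R_cellular glass = ln(67.4/38.4)/(2π×0.0495×1) = 1.809 K/W
R_outer film = 1/(h_o·2πr_oL) = 1/(16.1×2π×0.0674×1) = 0.1467 K/W
R_total = 1.956 K/W
Q = ΔT/R_total = 18/1.956
Q = 9.2 W/m
T_interface = T_inner + Q·ΣR(inner→interface) = 280 + 9.2×1.809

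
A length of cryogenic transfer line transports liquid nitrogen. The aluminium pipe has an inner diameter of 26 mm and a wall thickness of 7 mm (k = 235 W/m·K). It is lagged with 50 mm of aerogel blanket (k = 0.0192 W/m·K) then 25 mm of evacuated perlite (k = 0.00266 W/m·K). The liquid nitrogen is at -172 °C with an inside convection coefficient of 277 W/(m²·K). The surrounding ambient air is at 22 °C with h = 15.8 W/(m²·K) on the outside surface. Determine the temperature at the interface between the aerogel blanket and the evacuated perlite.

T ≈ -102 °C

Per-layer cylindrical resistances, series-summed:
R_inner film = 1/(h_i·2πr₁L) = 1/(277×2π×0.013×1) = 0.0442 K/W
R_aluminium pipe wall = ln(20/13)/(2π×235×1) = 2.917×10^-4 K/W
R_aerogel blanket = ln(70/20)/(2π×0.0192×1) = 10.38 K/W
R_evacuated perlite = ln(95/70)/(2π×0.00266×1) = 18.27 K/W
R_outer film = 1/(h_o·2πr_oL) = 1/(15.8×2π×0.095×1) = 0.106 K/W
R_total = 28.81 K/W
Q = ΔT/R_total = 194/28.81
Q = 6.73 W/m
T_interface = T_inner + Q·ΣR(inner→interface) = -172 + 6.73×10.43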